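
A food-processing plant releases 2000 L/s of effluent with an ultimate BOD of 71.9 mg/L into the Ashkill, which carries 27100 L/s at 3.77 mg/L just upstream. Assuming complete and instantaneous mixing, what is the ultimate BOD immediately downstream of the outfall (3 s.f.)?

Flow-weighted mixing: C = (Q_r C_r + Q_w C_w)/(Q_r + Q_w)
= (27100×3.77 + 2000×71.9)/(27100 + 2000) = 246000/29100 = 8.452 mg/L.

8.45 mg/L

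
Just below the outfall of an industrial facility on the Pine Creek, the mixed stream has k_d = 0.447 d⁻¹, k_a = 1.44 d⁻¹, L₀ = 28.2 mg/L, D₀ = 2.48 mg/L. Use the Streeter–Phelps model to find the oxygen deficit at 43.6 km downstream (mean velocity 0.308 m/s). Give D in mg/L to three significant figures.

D ≈ 5.14 mg/L

Travel time t = x/v = 43.6 km / (0.308 m/s) = 43600 m / 0.308 m/s = 141600 s = 1.638 d.
k_d L₀/(k_a−k_d) = 0.447×28.2/(1.44−0.447) = 12.61/0.9930 = 12.69 mg/L.
e^(−k_d t) = e^(−0.447×1.638) = 0.4808; e^(−k_a t) = e^(−1.44×1.638) = 0.09449.
D = 12.69 × (0.4808 − 0.09449) + 2.48 × 0.09449 = 4.904 + 0.2343 = 5.138 mg/L.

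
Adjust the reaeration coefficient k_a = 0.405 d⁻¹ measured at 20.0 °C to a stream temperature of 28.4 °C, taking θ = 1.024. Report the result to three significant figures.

k_a(T₂) = k_a(T₁) · θ^(T₂−T₁) = 0.405 × 1.024^(28.4−20.0)
= 0.405 × 1.024^8.40 = 0.405 × 1.220 = 0.4943 d⁻¹.

k_a ≈ 0.494 d⁻¹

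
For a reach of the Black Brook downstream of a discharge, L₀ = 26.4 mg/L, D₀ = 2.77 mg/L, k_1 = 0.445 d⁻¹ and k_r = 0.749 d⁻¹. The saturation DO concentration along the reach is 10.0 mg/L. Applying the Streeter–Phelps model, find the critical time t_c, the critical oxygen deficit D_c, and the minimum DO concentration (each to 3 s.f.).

At the critical point dD/dt = 0, so k_1 L₀ e^(−k_1 t) = k_r D. Substituting D(t) from the Streeter–Phelps equation and solving for t gives
t_c = ln[(k_r/k_1)(1 − D₀(k_r−k_1)/(k_1 L₀))] / (k_r−k_1).
Here k_r−k_1 = 0.3040 d⁻¹ and 1 − D₀(k_r−k_1)/(k_1 L₀) = 1 − 2.77×0.3040/(0.445×26.4) = 0.9283, so
t_c = ln(1.683 × 0.9283) / 0.3040 = 0.4463 / 0.3040 = 1.468 d.
D_c = (k_1/k_r) L₀ e^(−k_1 t_c) = (0.445/0.749) × 26.4 × e^(−0.445×1.468) = 0.5941 × 26.4 × 0.5203 = 8.161 mg/L.
Minimum DO = C_s − D_c = 10.0 − 8.161 = 1.839 mg/L.

t_c ≈ 1.47 d; D_c ≈ 8.16 mg/L; min DO ≈ 1.84 mg/L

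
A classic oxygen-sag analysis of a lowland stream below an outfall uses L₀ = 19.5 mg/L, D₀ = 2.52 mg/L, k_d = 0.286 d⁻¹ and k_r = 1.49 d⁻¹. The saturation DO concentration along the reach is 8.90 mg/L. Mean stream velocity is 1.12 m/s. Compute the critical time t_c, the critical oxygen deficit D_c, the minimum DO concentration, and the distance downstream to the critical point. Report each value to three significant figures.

t_c ≈ 0.719 d; D_c ≈ 3.05 mg/L; min DO ≈ 5.85 mg/L; x_c ≈ 69.5 km

At the critical point dD/dt = 0, so k_d L₀ e^(−k_d t) = k_r D. Substituting D(t) from the Streeter–Phelps equation and solving for t gives
t_c = ln[(k_r/k_d)(1 − D₀(k_r−k_d)/(k_d L₀))] / (k_r−k_d).
Here k_r−k_d = 1.204 d⁻¹ and 1 − D₀(k_r−k_d)/(k_d L₀) = 1 − 2.52×1.204/(0.286×19.5) = 0.4560, so
t_c = ln(5.210 × 0.4560) / 1.204 = 0.8652 / 1.204 = 0.7186 d.
L(t_c) = L₀ e^(−k_d t_c) = 19.5 × 0.8142 = 15.88 mg/L, and at the critical point k_r D_c = k_d L, so D_c = (0.286/1.49) × 15.88 = 3.048 mg/L.
Minimum DO = C_s − D_c = 8.90 − 3.048 = 5.852 mg/L.
x_c = v t_c = 1.12 m/s × 0.7186 d × 86400 s/d = 69540 m ≈ 69.5 km.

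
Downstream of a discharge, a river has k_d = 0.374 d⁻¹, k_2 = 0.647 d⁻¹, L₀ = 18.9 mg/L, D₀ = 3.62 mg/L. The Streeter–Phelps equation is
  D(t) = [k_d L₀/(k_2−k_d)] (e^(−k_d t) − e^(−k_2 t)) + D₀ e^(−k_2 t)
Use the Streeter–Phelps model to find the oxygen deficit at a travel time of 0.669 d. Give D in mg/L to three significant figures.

D ≈ 5.71 mg/L

k_d L₀/(k_2−k_d) = 0.374×18.9/(0.647−0.374) = 7.069/0.2730 = 25.89 mg/L.
e^(−k_d t) = e^(−0.374×0.6690) = 0.7786; e^(−k_2 t) = e^(−0.647×0.6690) = 0.6487.
D = 25.89 × (0.7786 − 0.6487) + 3.62 × 0.6487 = 3.365 + 2.348 = 5.714 mg/L.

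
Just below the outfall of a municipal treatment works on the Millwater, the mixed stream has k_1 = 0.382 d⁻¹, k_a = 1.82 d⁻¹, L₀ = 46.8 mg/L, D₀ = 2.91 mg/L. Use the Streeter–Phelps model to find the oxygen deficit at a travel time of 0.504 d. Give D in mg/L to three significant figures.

k_1 L₀/(k_a−k_1) = 0.382×46.8/(1.82−0.382) = 17.88/1.438 = 12.43 mg/L.
e^(−k_1 t) = e^(−0.382×0.5040) = 0.8249; e^(−k_a t) = e^(−1.82×0.5040) = 0.3996.
D = 12.43 × (0.8249 − 0.3996) + 2.91 × 0.3996 = 5.287 + 1.163 = 6.450 mg/L.

D ≈ 6.45 mg/L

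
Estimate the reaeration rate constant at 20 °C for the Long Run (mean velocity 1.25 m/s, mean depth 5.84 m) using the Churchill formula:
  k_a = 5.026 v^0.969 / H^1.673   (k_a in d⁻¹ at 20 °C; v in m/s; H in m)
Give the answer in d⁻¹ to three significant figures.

k_a = 5.026 × 1.25^0.969 / 5.84^1.673 = 5.026 × 1.241 / 19.15 = 0.3258 d⁻¹.

k_a ≈ 0.326 d⁻¹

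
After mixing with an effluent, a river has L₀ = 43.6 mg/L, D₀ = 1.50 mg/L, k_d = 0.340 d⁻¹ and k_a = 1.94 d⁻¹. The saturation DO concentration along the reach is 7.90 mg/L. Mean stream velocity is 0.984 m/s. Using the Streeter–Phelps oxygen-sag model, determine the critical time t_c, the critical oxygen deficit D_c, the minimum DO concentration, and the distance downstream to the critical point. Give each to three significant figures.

With k_a/k_d = 5.706 and 1 − D₀(k_a−k_d)/(k_d L₀) = 0.8381,
t_c = ln(5.706 × 0.8381) / (1.94 − 0.340) = ln(4.782) / 1.600 = 1.565/1.600 = 0.9781 d.
L(t_c) = L₀ e^(−k_d t_c) = 43.6 × 0.7171 = 31.27 mg/L, and at the critical point k_a D_c = k_d L, so D_c = (0.340/1.94) × 31.27 = 5.480 mg/L.
Minimum DO = C_s − D_c = 7.90 − 5.480 = 2.420 mg/L.
x_c = v t_c = 0.984 m/s × 0.9781 d × 86400 s/d = 83150 m ≈ 83.2 km.

t_c ≈ 0.978 d; D_c ≈ 5.48 mg/L; min DO ≈ 2.42 mg/L; x_c ≈ 83.2 km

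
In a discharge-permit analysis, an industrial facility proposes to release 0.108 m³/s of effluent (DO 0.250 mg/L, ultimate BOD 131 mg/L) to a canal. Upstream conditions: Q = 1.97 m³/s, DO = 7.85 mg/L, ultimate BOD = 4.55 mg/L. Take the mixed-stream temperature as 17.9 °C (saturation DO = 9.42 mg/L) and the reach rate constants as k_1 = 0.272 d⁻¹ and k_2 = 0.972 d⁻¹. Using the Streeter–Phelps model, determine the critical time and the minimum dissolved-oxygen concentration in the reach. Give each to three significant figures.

t_c ≈ 0.953 d; minimum DO ≈ 7.02 mg/L

Mixed DO = (1.97×7.85 + 0.108×0.250)/(1.97+0.108) = 15.49/2.078 = 7.455 mg/L.
Mixed L₀ = (1.97×4.55 + 0.108×131)/(2.078) = 23.11/2.078 = 11.12 mg/L.
Initial deficit D₀ = C_s − DO₀ = 9.42 − 7.455 = 1.965 mg/L.
t_c = (1/0.7000) ln[(0.972/0.272)(1 − 1.965×0.7000/(0.272×11.12))] = 1.429 × ln(1.949) = 0.9531 d.
D_c = (0.272/0.972) × 11.12 × e^(−0.272×0.9531) = 0.2798 × 11.12 × 0.7716 = 2.402 mg/L.
Minimum DO = 9.42 − 2.402 = 7.018 mg/L.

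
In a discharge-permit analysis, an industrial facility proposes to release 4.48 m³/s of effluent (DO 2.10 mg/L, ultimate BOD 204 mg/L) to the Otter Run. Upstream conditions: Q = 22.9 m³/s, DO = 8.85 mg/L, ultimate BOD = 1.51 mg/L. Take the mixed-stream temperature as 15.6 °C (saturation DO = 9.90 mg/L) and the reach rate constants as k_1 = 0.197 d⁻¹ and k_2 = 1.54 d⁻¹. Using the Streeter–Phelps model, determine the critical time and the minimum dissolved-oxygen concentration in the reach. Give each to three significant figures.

Mixed DO = (22.9×8.85 + 4.48×2.10)/(22.9+4.48) = 212.1/27.38 = 7.746 mg/L.
Mixed L₀ = (22.9×1.51 + 4.48×204)/(27.38) = 948.5/27.38 = 34.64 mg/L.
Initial deficit D₀ = C_s − DO₀ = 9.90 − 7.746 = 2.154 mg/L.
t_c = (1/1.343) ln[(1.54/0.197)(1 − 2.154×1.343/(0.197×34.64))] = 0.7446 × ln(4.503) = 1.120 d.
D_c = (0.197/1.54) × 34.64 × e^(−0.197×1.120) = 0.1279 × 34.64 × 0.8019 = 3.554 mg/L.
Minimum DO = 9.90 − 3.554 = 6.346 mg/L.

t_c ≈ 1.12 d; minimum DO ≈ 6.35 mg/L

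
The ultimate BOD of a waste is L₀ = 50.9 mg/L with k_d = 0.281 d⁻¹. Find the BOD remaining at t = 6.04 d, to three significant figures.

L_t = L₀ e^(−k_d t) = 50.9 × e^(−0.281×6.04) = 50.9 × 0.1832 = 9.324 mg/L.

L ≈ 9.32 mg/L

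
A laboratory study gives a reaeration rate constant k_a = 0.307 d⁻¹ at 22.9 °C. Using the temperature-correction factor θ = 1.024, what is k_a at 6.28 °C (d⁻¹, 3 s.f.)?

k_a(T₂) = k_a(T₁) · θ^(T₂−T₁) = 0.307 × 1.024^(6.28−22.9)
= 0.307 × 1.024^-16.6 = 0.307 × 0.6742 = 0.2070 d⁻¹.

k_a ≈ 0.207 d⁻¹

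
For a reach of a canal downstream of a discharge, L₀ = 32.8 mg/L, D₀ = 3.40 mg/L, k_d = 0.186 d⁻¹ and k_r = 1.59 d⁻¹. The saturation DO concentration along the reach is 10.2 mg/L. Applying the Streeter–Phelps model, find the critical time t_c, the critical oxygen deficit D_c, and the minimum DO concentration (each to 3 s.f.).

t_c ≈ 0.442 d; D_c ≈ 3.53 mg/L; min DO ≈ 6.67 mg/L

t_c = [1/(k_r−k_d)] ln[(k_r/k_d)(1 − D₀(k_r−k_d)/(k_d L₀))]
= [1/(1.59−0.186)] ln[(1.59/0.186)(1 − 3.40×1.404/(0.186×32.8))]
= (1/1.404) ln[8.548 × 0.2175] = 0.7123 × ln(1.860) = 0.7123 × 0.6204 = 0.4419 d.
D_c = (k_d/k_r) L₀ e^(−k_d t_c) = (0.186/1.59) × 32.8 × e^(−0.186×0.4419) = 0.1170 × 32.8 × 0.9211 = 3.534 mg/L.
Minimum DO = C_s − D_c = 10.2 − 3.534 = 6.666 mg/L.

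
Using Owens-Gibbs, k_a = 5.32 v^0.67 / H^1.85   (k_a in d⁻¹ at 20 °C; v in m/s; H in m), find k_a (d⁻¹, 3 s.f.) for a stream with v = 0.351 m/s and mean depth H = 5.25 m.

k_a ≈ 0.123 d⁻¹

k_a = 5.32 × 0.351^0.67 / 5.25^1.85 = 5.32 × 0.4959 / 21.49 = 0.1227 d⁻¹.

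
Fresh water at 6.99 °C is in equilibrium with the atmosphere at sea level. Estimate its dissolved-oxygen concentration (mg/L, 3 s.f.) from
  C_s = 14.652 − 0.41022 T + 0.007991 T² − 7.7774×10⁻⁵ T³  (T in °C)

C_s ≈ 12.1 mg/L

C_s = 14.652 − 0.41022×6.99 + 0.007991×6.99² − 7.7774×10⁻⁵×6.99³ = 12.15 mg/L.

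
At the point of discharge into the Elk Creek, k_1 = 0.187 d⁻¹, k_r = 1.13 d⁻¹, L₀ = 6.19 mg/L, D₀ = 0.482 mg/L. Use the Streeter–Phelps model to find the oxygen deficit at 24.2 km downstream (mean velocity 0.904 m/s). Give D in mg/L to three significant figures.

Travel time t = x/v = 24.2 km / (0.904 m/s) = 24200 m / 0.904 m/s = 26770 s = 0.3098 d.
k_1 L₀/(k_r−k_1) = 0.187×6.19/(1.13−0.187) = 1.158/0.9430 = 1.227 mg/L.
e^(−k_1 t) = e^(−0.187×0.3098) = 0.9437; e^(−k_r t) = e^(−1.13×0.3098) = 0.7046.
D = 1.227 × (0.9437 − 0.7046) + 0.482 × 0.7046 = 0.2935 + 0.3396 = 0.6331 mg/L.

D ≈ 0.633 mg/L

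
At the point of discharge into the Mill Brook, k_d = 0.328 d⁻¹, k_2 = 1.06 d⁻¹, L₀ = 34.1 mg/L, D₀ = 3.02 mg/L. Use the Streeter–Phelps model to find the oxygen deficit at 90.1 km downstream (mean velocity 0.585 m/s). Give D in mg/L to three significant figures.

Travel time t = x/v = 90.1 km / (0.585 m/s) = 90100 m / 0.585 m/s = 154000 s = 1.783 d.
k_d L₀/(k_2−k_d) = 0.328×34.1/(1.06−0.328) = 11.18/0.7320 = 15.28 mg/L.
e^(−k_d t) = e^(−0.328×1.783) = 0.5573; e^(−k_2 t) = e^(−1.06×1.783) = 0.1511.
D = 15.28 × (0.5573 − 0.1511) + 3.02 × 0.1511 = 6.206 + 0.4564 = 6.662 mg/L.

D ≈ 6.66 mg/L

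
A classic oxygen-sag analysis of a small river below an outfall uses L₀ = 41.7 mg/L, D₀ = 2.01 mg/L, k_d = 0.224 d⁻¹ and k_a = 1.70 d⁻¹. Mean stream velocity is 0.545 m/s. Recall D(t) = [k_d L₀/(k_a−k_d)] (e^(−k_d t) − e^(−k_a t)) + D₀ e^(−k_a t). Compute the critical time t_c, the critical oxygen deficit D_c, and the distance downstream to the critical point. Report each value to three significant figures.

t_c ≈ 1.11 d; D_c ≈ 4.28 mg/L; x_c ≈ 52.5 km

t_c = [1/(k_a−k_d)] ln[(k_a/k_d)(1 − D₀(k_a−k_d)/(k_d L₀))]
= [1/(1.70−0.224)] ln[(1.70/0.224)(1 − 2.01×1.476/(0.224×41.7))]
= (1/1.476) ln[7.589 × 0.6824] = 0.6775 × ln(5.179) = 0.6775 × 1.645 = 1.114 d.
D_c = (k_d/k_a) L₀ e^(−k_d t_c) = (0.224/1.70) × 41.7 × e^(−0.224×1.114) = 0.1318 × 41.7 × 0.7791 = 4.281 mg/L.
x_c = v t_c = 0.545 m/s × 1.114 d × 86400 s/d = 52470 m ≈ 52.5 km.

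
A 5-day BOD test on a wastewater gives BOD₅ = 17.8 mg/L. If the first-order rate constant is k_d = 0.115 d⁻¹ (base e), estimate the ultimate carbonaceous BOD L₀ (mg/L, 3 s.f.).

L₀ ≈ 40.7 mg/L

BOD₅ = L₀(1 − e^(−5k_d)) ⇒ L₀ = BOD₅ / (1 − e^(−5×0.115))
= 17.8 / (1 − 0.5627) = 17.8 / 0.4373 = 40.70 mg/L.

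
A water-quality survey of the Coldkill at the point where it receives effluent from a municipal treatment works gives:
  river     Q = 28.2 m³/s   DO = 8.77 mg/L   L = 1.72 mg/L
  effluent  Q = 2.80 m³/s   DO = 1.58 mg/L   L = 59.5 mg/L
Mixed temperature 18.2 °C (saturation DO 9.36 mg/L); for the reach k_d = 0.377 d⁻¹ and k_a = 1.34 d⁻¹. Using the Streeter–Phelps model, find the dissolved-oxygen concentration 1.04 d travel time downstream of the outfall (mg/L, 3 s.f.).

DO ≈ 7.89 mg/L

Mixed DO = (28.2×8.77 + 2.80×1.58)/(28.2+2.80) = 251.7/31.00 = 8.121 mg/L.
Mixed L₀ = (28.2×1.72 + 2.80×59.5)/(31.00) = 215.1/31.00 = 6.939 mg/L.
Initial deficit D₀ = C_s − DO₀ = 9.36 − 8.121 = 1.239 mg/L.
D(1.04) = [0.377×6.939/(1.34−0.377)](e^(−0.377×1.04) − e^(−1.34×1.04)) + 1.239 e^(−1.34×1.04)
= 2.716 × (0.6757 − 0.2482) + 1.239 × 0.2482 = 1.469 mg/L.
DO = 9.36 − 1.469 = 7.891 mg/L.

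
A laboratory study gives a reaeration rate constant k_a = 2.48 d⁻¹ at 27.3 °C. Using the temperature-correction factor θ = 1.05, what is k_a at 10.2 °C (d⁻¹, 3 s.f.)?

k_a(T₂) = k_a(T₁) · θ^(T₂−T₁) = 2.48 × 1.05^(10.2−27.3)
= 2.48 × 1.05^-17.1 = 2.48 × 0.4342 = 1.077 d⁻¹.

k_a ≈ 1.08 d⁻¹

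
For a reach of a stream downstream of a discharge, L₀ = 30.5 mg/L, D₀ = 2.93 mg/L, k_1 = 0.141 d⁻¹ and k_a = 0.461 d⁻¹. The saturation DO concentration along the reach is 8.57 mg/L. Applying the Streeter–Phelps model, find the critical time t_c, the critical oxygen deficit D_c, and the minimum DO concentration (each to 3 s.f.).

t_c ≈ 2.93 d; D_c ≈ 6.17 mg/L; min DO ≈ 2.40 mg/L

At the critical point dD/dt = 0, so k_1 L₀ e^(−k_1 t) = k_a D. Substituting D(t) from the Streeter–Phelps equation and solving for t gives
t_c = ln[(k_a/k_1)(1 − D₀(k_a−k_1)/(k_1 L₀))] / (k_a−k_1).
Here k_a−k_1 = 0.3200 d⁻¹ and 1 − D₀(k_a−k_1)/(k_1 L₀) = 1 − 2.93×0.3200/(0.141×30.5) = 0.7820, so
t_c = ln(3.270 × 0.7820) / 0.3200 = 0.9387 / 0.3200 = 2.933 d.
D_c = (k_1/k_a) L₀ e^(−k_1 t_c) = (0.141/0.461) × 30.5 × e^(−0.141×2.933) = 0.3059 × 30.5 × 0.6613 = 6.169 mg/L.
Minimum DO = C_s − D_c = 8.57 − 6.169 = 2.401 mg/L.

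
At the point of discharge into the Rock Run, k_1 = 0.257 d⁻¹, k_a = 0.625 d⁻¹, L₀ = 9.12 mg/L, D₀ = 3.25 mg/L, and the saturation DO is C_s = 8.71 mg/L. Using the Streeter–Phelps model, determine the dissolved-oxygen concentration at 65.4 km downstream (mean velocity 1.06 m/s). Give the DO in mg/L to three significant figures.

DO ≈ 5.40 mg/L

Travel time t = x/v = 65.4 km / (1.06 m/s) = 65400 m / 1.06 m/s = 61700 s = 0.7141 d.
k_1 L₀/(k_a−k_1) = 0.257×9.12/(0.625−0.257) = 2.344/0.3680 = 6.369 mg/L.
e^(−k_1 t) = e^(−0.257×0.7141) = 0.8323; e^(−k_a t) = e^(−0.625×0.7141) = 0.6400.
D = 6.369 × (0.8323 − 0.6400) + 3.25 × 0.6400 = 1.225 + 2.080 = 3.305 mg/L.
DO = C_s − D = 8.71 − 3.305 = 5.405 mg/L.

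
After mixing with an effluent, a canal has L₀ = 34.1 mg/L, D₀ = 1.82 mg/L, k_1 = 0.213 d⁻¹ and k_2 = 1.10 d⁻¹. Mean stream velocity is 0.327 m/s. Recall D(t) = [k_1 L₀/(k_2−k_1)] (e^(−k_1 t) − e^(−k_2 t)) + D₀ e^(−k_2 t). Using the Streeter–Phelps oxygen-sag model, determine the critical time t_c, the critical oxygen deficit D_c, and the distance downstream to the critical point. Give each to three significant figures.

With k_2/k_1 = 5.164 and 1 − D₀(k_2−k_1)/(k_1 L₀) = 0.7777,
t_c = ln(5.164 × 0.7777) / (1.10 − 0.213) = ln(4.016) / 0.8870 = 1.390/0.8870 = 1.568 d.
D_c = (k_1/k_2) L₀ e^(−k_1 t_c) = (0.213/1.10) × 34.1 × e^(−0.213×1.568) = 0.1936 × 34.1 × 0.7161 = 4.729 mg/L.
x_c = v t_c = 0.327 m/s × 1.568 d × 86400 s/d = 44290 m ≈ 44.3 km.

t_c ≈ 1.57 d; D_c ≈ 4.73 mg/L; x_c ≈ 44.3 km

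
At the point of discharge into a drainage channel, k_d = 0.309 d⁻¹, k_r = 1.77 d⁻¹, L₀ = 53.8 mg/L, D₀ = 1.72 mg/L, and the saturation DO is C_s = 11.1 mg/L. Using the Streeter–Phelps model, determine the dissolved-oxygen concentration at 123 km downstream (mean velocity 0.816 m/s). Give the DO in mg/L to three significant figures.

Travel time t = x/v = 123 km / (0.816 m/s) = 123000 m / 0.816 m/s = 150700 s = 1.745 d.
k_d L₀/(k_r−k_d) = 0.309×53.8/(1.77−0.309) = 16.62/1.461 = 11.38 mg/L.
e^(−k_d t) = e^(−0.309×1.745) = 0.5833; e^(−k_r t) = e^(−1.77×1.745) = 0.04559.
D = 11.38 × (0.5833 − 0.04559) + 1.72 × 0.04559 = 6.118 + 0.07842 = 6.197 mg/L.
DO = C_s − D = 11.1 − 6.197 = 4.903 mg/L.

DO ≈ 4.90 mg/L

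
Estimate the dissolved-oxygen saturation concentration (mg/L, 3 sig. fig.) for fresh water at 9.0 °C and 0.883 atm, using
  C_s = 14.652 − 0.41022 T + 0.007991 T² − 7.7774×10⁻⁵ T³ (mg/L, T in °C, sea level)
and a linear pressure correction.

At sea level: C_s = 14.652 − 0.41022×9.0 + 0.007991×9.0² − 7.7774×10⁻⁵×9.0³ = 11.55 mg/L.
Pressure correction: C_s' = 11.55 × 0.883 = 10.20 mg/L.

C_s ≈ 10.2 mg/L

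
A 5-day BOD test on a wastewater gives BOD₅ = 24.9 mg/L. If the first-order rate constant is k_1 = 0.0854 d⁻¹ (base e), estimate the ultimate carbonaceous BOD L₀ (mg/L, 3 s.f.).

L₀ ≈ 71.6 mg/L

BOD₅ = L₀(1 − e^(−5k_1)) ⇒ L₀ = BOD₅ / (1 − e^(−5×0.0854))
= 24.9 / (1 − 0.6525) = 24.9 / 0.3475 = 71.65 mg/L.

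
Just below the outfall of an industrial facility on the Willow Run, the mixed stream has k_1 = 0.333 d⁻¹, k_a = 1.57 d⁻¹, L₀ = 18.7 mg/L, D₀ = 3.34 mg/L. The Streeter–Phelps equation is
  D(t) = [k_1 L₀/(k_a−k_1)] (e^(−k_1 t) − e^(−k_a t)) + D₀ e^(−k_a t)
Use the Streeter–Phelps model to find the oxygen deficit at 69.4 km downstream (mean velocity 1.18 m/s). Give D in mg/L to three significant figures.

Travel time t = x/v = 69.4 km / (1.18 m/s) = 69400 m / 1.18 m/s = 58810 s = 0.6807 d.
k_1 L₀/(k_a−k_1) = 0.333×18.7/(1.57−0.333) = 6.227/1.237 = 5.034 mg/L.
e^(−k_1 t) = e^(−0.333×0.6807) = 0.7972; e^(−k_a t) = e^(−1.57×0.6807) = 0.3434.
D = 5.034 × (0.7972 − 0.3434) + 3.34 × 0.3434 = 2.284 + 1.147 = 3.431 mg/L.

D ≈ 3.43 mg/L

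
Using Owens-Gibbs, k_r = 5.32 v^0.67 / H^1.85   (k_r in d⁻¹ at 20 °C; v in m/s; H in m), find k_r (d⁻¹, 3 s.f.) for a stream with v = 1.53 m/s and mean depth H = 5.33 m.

k_r = 5.32 × 1.53^0.67 / 5.33^1.85 = 5.32 × 1.330 / 22.10 = 0.3200 d⁻¹.

k_r ≈ 0.320 d⁻¹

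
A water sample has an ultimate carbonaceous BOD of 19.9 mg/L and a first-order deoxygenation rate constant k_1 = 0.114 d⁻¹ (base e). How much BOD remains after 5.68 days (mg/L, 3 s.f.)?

L ≈ 10.4 mg/L

L_t = L₀ e^(−k_1 t) = 19.9 × e^(−0.114×5.68) = 19.9 × 0.5233 = 10.41 mg/L.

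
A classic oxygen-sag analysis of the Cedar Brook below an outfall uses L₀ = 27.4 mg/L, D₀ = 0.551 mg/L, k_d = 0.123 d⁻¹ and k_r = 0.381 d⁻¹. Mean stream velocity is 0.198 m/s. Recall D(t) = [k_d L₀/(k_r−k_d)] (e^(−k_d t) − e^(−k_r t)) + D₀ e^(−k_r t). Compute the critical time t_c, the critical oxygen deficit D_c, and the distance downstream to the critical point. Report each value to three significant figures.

At the critical point dD/dt = 0, so k_d L₀ e^(−k_d t) = k_r D. Substituting D(t) from the Streeter–Phelps equation and solving for t gives
t_c = ln[(k_r/k_d)(1 − D₀(k_r−k_d)/(k_d L₀))] / (k_r−k_d).
Here k_r−k_d = 0.2580 d⁻¹ and 1 − D₀(k_r−k_d)/(k_d L₀) = 1 − 0.551×0.2580/(0.123×27.4) = 0.9578, so
t_c = ln(3.098 × 0.9578) / 0.2580 = 1.088 / 0.2580 = 4.215 d.
L(t_c) = L₀ e^(−k_d t_c) = 27.4 × 0.5954 = 16.31 mg/L, and at the critical point k_r D_c = k_d L, so D_c = (0.123/0.381) × 16.31 = 5.267 mg/L.
x_c = v t_c = 0.198 m/s × 4.215 d × 86400 s/d = 72110 m ≈ 72.1 km.

t_c ≈ 4.22 d; D_c ≈ 5.27 mg/L; x_c ≈ 72.1 km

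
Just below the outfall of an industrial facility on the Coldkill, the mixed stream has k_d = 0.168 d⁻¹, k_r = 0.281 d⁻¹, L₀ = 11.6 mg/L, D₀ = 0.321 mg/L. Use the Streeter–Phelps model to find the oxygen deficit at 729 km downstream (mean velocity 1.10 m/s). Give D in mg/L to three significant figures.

Travel time t = x/v = 729 km / (1.10 m/s) = 729000 m / 1.10 m/s = 662700 s = 7.670 d.
k_d L₀/(k_r−k_d) = 0.168×11.6/(0.281−0.168) = 1.949/0.1130 = 17.25 mg/L.
e^(−k_d t) = e^(−0.168×7.670) = 0.2756; e^(−k_r t) = e^(−0.281×7.670) = 0.1159.
D = 17.25 × (0.2756 − 0.1159) + 0.321 × 0.1159 = 2.756 + 0.03719 = 2.793 mg/L.

D ≈ 2.79 mg/L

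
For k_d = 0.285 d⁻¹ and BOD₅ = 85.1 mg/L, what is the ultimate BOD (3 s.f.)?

L₀ ≈ 112 mg/L

BOD₅ = L₀(1 − e^(−5k_d)) ⇒ L₀ = BOD₅ / (1 − e^(−5×0.285))
= 85.1 / (1 − 0.2405) = 85.1 / 0.7595 = 112.0 mg/L.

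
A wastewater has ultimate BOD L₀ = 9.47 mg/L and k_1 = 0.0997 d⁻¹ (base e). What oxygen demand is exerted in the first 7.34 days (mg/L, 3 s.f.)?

y_t = L₀(1 − e^(−k_1 t)) = 9.47 × (1 − e^(−0.0997×7.34))
= 9.47 × (1 − 0.4810) = 9.47 × 0.5190 = 4.915 mg/L.

y ≈ 4.91 mg/L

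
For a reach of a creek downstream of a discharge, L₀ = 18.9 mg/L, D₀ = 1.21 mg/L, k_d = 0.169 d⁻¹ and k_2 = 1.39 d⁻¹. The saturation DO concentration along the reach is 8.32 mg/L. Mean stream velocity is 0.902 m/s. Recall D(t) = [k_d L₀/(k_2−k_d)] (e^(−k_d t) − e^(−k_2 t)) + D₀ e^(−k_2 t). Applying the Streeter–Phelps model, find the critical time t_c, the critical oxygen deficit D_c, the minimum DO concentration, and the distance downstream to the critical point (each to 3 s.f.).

At the critical point dD/dt = 0, so k_d L₀ e^(−k_d t) = k_2 D. Substituting D(t) from the Streeter–Phelps equation and solving for t gives
t_c = ln[(k_2/k_d)(1 − D₀(k_2−k_d)/(k_d L₀))] / (k_2−k_d).
Here k_2−k_d = 1.221 d⁻¹ and 1 − D₀(k_2−k_d)/(k_d L₀) = 1 − 1.21×1.221/(0.169×18.9) = 0.5375, so
t_c = ln(8.225 × 0.5375) / 1.221 = 1.486 / 1.221 = 1.217 d.
L(t_c) = L₀ e^(−k_d t_c) = 18.9 × 0.8141 = 15.39 mg/L, and at the critical point k_2 D_c = k_d L, so D_c = (0.169/1.39) × 15.39 = 1.871 mg/L.
Minimum DO = C_s − D_c = 8.32 − 1.871 = 6.449 mg/L.
x_c = v t_c = 0.902 m/s × 1.217 d × 86400 s/d = 94860 m ≈ 94.9 km.

t_c ≈ 1.22 d; D_c ≈ 1.87 mg/L; min DO ≈ 6.45 mg/L; x_c ≈ 94.9 km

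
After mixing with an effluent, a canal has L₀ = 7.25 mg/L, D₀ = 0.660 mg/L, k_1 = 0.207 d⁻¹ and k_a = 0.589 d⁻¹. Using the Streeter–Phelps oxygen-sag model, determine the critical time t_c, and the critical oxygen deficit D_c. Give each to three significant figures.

At the critical point dD/dt = 0, so k_1 L₀ e^(−k_1 t) = k_a D. Substituting D(t) from the Streeter–Phelps equation and solving for t gives
t_c = ln[(k_a/k_1)(1 − D₀(k_a−k_1)/(k_1 L₀))] / (k_a−k_1).
Here k_a−k_1 = 0.3820 d⁻¹ and 1 − D₀(k_a−k_1)/(k_1 L₀) = 1 − 0.660×0.3820/(0.207×7.25) = 0.8320, so
t_c = ln(2.845 × 0.8320) / 0.3820 = 0.8618 / 0.3820 = 2.256 d.
D_c = (k_1/k_a) L₀ e^(−k_1 t_c) = (0.207/0.589) × 7.25 × e^(−0.207×2.256) = 0.3514 × 7.25 × 0.6269 = 1.597 mg/L.

t_c ≈ 2.26 d; D_c ≈ 1.60 mg/L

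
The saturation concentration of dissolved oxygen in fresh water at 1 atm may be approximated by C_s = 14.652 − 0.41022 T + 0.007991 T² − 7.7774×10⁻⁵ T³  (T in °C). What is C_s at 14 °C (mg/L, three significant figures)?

C_s ≈ 10.3 mg/L

C_s = 14.652 − 0.41022×14 + 0.007991×14² − 7.7774×10⁻⁵×14³ = 10.26 mg/L.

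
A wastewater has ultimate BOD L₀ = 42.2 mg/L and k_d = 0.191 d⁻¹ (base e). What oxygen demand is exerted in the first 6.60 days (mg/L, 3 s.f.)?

y ≈ 30.2 mg/L

y_t = L₀(1 − e^(−k_d t)) = 42.2 × (1 − e^(−0.191×6.60))
= 42.2 × (1 − 0.2835) = 42.2 × 0.7165 = 30.24 mg/L.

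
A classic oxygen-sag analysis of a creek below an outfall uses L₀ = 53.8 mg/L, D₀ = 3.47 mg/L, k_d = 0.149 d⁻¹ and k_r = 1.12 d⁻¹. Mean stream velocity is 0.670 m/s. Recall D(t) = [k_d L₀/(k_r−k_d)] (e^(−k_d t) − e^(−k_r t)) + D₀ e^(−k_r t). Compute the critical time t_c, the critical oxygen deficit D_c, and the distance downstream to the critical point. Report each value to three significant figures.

t_c ≈ 1.52 d; D_c ≈ 5.71 mg/L; x_c ≈ 87.7 km

With k_r/k_d = 7.517 and 1 − D₀(k_r−k_d)/(k_d L₀) = 0.5797,
t_c = ln(7.517 × 0.5797) / (1.12 − 0.149) = ln(4.357) / 0.9710 = 1.472/0.9710 = 1.516 d.
D_c = (k_d/k_r) L₀ e^(−k_d t_c) = (0.149/1.12) × 53.8 × e^(−0.149×1.516) = 0.1330 × 53.8 × 0.7978 = 5.710 mg/L.
x_c = v t_c = 0.670 m/s × 1.516 d × 86400 s/d = 87750 m ≈ 87.7 km.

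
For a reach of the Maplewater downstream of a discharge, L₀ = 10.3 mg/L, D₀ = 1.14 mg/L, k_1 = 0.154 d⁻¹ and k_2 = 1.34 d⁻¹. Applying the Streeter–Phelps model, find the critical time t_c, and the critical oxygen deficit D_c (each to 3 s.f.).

At the critical point dD/dt = 0, so k_1 L₀ e^(−k_1 t) = k_2 D. Substituting D(t) from the Streeter–Phelps equation and solving for t gives
t_c = ln[(k_2/k_1)(1 − D₀(k_2−k_1)/(k_1 L₀))] / (k_2−k_1).
Here k_2−k_1 = 1.186 d⁻¹ and 1 − D₀(k_2−k_1)/(k_1 L₀) = 1 − 1.14×1.186/(0.154×10.3) = 0.1476, so
t_c = ln(8.701 × 0.1476) / 1.186 = 0.2504 / 1.186 = 0.2111 d.
D_c = (k_1/k_2) L₀ e^(−k_1 t_c) = (0.154/1.34) × 10.3 × e^(−0.154×0.2111) = 0.1149 × 10.3 × 0.9680 = 1.146 mg/L.

t_c ≈ 0.211 d; D_c ≈ 1.15 mg/L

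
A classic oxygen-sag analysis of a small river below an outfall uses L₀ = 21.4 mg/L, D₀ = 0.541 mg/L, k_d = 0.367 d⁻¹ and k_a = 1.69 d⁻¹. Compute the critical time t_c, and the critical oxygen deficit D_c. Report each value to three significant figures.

With k_a/k_d = 4.605 and 1 − D₀(k_a−k_d)/(k_d L₀) = 0.9089,
t_c = ln(4.605 × 0.9089) / (1.69 − 0.367) = ln(4.185) / 1.323 = 1.432/1.323 = 1.082 d.
D_c = (k_d/k_a) L₀ e^(−k_d t_c) = (0.367/1.69) × 21.4 × e^(−0.367×1.082) = 0.2172 × 21.4 × 0.6723 = 3.124 mg/L.

t_c ≈ 1.08 d; D_c ≈ 3.12 mg/L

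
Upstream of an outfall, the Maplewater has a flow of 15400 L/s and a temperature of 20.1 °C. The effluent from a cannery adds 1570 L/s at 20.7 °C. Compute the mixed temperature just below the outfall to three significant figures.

Flow-weighted mixing: C = (Q_r C_r + Q_w C_w)/(Q_r + Q_w)
= (15400×20.1 + 1570×20.7)/(15400 + 1570) = 342000/16970 = 20.16 °C.

20.2 °C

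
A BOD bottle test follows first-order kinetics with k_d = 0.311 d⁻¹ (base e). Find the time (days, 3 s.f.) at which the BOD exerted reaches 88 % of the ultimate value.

y/L₀ = 1 − e^(−k_d t) = 0.88 ⇒ e^(−k_d t) = 0.120
t = −ln(0.120) / 0.311 = 2.120 / 0.311 = 6.818 d.

t ≈ 6.82 d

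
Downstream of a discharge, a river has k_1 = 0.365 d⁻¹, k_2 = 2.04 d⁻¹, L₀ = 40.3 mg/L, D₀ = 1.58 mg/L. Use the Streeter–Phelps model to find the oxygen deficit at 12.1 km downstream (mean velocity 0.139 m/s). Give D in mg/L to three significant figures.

Travel time t = x/v = 12.1 km / (0.139 m/s) = 12100 m / 0.139 m/s = 87050 s = 1.008 d.
k_1 L₀/(k_2−k_1) = 0.365×40.3/(2.04−0.365) = 14.71/1.675 = 8.782 mg/L.
e^(−k_1 t) = e^(−0.365×1.008) = 0.6923; e^(−k_2 t) = e^(−2.04×1.008) = 0.1280.
D = 8.782 × (0.6923 − 0.1280) + 1.58 × 0.1280 = 4.955 + 0.2023 = 5.157 mg/L.

D ≈ 5.16 mg/L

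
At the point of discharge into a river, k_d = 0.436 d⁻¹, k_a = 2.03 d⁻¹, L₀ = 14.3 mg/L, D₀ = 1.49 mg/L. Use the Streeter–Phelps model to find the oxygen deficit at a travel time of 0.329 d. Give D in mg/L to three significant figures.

D ≈ 2.15 mg/L

k_d L₀/(k_a−k_d) = 0.436×14.3/(2.03−0.436) = 6.235/1.594 = 3.911 mg/L.
e^(−k_d t) = e^(−0.436×0.3290) = 0.8664; e^(−k_a t) = e^(−2.03×0.3290) = 0.5128.
D = 3.911 × (0.8664 − 0.5128) + 1.49 × 0.5128 = 1.383 + 0.7641 = 2.147 mg/L.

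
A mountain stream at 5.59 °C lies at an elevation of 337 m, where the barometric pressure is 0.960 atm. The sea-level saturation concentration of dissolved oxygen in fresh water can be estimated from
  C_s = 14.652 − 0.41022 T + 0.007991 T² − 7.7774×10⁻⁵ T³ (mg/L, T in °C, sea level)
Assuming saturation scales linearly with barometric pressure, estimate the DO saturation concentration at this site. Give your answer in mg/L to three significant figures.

At sea level: C_s = 14.652 − 0.41022×5.59 + 0.007991×5.59² − 7.7774×10⁻⁵×5.59³ = 12.59 mg/L.
Pressure correction: C_s' = 12.59 × 0.960 = 12.09 mg/L.

C_s ≈ 12.1 mg/L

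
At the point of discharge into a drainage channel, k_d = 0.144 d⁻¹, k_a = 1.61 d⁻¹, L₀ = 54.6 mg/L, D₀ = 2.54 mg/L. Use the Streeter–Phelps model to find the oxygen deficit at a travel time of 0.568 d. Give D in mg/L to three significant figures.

D ≈ 3.81 mg/L

k_d L₀/(k_a−k_d) = 0.144×54.6/(1.61−0.144) = 7.862/1.466 = 5.363 mg/L.
e^(−k_d t) = e^(−0.144×0.5680) = 0.9215; e^(−k_a t) = e^(−1.61×0.5680) = 0.4007.
D = 5.363 × (0.9215 − 0.4007) + 2.54 × 0.4007 = 2.793 + 1.018 = 3.811 mg/L.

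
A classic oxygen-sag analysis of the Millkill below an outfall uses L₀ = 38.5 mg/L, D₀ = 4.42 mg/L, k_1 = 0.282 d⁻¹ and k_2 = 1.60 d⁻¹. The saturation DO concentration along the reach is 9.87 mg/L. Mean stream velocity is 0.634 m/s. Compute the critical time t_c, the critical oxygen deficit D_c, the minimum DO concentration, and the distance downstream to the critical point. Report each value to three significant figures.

t_c ≈ 0.733 d; D_c ≈ 5.52 mg/L; min DO ≈ 4.35 mg/L; x_c ≈ 40.2 km

With k_2/k_1 = 5.674 and 1 − D₀(k_2−k_1)/(k_1 L₀) = 0.4634,
t_c = ln(5.674 × 0.4634) / (1.60 − 0.282) = ln(2.629) / 1.318 = 0.9667/1.318 = 0.7335 d.
D_c = (k_1/k_2) L₀ e^(−k_1 t_c) = (0.282/1.60) × 38.5 × e^(−0.282×0.7335) = 0.1762 × 38.5 × 0.8131 = 5.518 mg/L.
Minimum DO = C_s − D_c = 9.87 − 5.518 = 4.352 mg/L.
x_c = v t_c = 0.634 m/s × 0.7335 d × 86400 s/d = 40180 m ≈ 40.2 km.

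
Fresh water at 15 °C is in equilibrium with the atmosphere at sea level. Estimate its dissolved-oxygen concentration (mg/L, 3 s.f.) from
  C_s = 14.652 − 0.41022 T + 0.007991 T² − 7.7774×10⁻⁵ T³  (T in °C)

C_s = 14.652 − 0.41022×15 + 0.007991×15² − 7.7774×10⁻⁵×15³ = 10.03 mg/L.

C_s ≈ 10.0 mg/L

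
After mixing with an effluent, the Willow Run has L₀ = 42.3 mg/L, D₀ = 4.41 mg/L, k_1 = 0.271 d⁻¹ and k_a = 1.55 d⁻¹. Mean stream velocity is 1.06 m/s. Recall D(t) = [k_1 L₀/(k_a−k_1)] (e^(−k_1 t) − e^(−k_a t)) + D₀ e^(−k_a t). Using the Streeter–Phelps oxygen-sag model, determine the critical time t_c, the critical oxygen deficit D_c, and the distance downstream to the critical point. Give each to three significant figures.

t_c ≈ 0.834 d; D_c ≈ 5.90 mg/L; x_c ≈ 76.4 km

t_c = [1/(k_a−k_1)] ln[(k_a/k_1)(1 − D₀(k_a−k_1)/(k_1 L₀))]
= [1/(1.55−0.271)] ln[(1.55/0.271)(1 − 4.41×1.279/(0.271×42.3))]
= (1/1.279) ln[5.720 × 0.5080] = 0.7819 × ln(2.905) = 0.7819 × 1.067 = 0.8339 d.
L(t_c) = L₀ e^(−k_1 t_c) = 42.3 × 0.7977 = 33.74 mg/L, and at the critical point k_a D_c = k_1 L, so D_c = (0.271/1.55) × 33.74 = 5.900 mg/L.
x_c = v t_c = 1.06 m/s × 0.8339 d × 86400 s/d = 76370 m ≈ 76.4 km.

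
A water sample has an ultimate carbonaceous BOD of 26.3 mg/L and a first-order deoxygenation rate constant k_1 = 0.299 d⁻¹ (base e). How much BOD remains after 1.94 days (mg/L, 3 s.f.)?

L ≈ 14.7 mg/L

L_t = L₀ e^(−k_1 t) = 26.3 × e^(−0.299×1.94) = 26.3 × 0.5599 = 14.72 mg/L.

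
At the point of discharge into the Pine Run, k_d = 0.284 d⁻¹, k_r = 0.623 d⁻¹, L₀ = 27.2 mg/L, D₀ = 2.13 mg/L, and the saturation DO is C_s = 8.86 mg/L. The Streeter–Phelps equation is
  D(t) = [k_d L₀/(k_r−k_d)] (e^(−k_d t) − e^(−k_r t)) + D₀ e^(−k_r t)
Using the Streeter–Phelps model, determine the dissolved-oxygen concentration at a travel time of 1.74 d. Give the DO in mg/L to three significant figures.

k_d L₀/(k_r−k_d) = 0.284×27.2/(0.623−0.284) = 7.725/0.3390 = 22.79 mg/L.
e^(−k_d t) = e^(−0.284×1.740) = 0.6101; e^(−k_r t) = e^(−0.623×1.740) = 0.3382.
D = 22.79 × (0.6101 − 0.3382) + 2.13 × 0.3382 = 6.195 + 0.7204 = 6.915 mg/L.
DO = C_s − D = 8.86 − 6.915 = 1.945 mg/L.

DO ≈ 1.94 mg/L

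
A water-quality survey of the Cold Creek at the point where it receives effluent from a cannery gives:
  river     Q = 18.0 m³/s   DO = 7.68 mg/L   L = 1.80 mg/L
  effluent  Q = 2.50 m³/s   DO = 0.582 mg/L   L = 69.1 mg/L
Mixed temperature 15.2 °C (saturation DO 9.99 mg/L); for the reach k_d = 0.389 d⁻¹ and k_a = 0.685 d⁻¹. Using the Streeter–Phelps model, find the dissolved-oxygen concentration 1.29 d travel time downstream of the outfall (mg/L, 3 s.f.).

DO ≈ 6.15 mg/L

Mixed DO = (18.0×7.68 + 2.50×0.582)/(18.0+2.50) = 139.7/20.50 = 6.814 mg/L.
Mixed L₀ = (18.0×1.80 + 2.50×69.1)/(20.50) = 205.2/20.50 = 10.01 mg/L.
Initial deficit D₀ = C_s − DO₀ = 9.99 − 6.814 = 3.176 mg/L.
D(1.29) = [0.389×10.01/(0.685−0.389)](e^(−0.389×1.29) − e^(−0.685×1.29)) + 3.176 e^(−0.685×1.29)
= 13.15 × (0.6054 − 0.4133) + 3.176 × 0.4133 = 3.840 mg/L.
DO = 9.99 − 3.840 = 6.150 mg/L.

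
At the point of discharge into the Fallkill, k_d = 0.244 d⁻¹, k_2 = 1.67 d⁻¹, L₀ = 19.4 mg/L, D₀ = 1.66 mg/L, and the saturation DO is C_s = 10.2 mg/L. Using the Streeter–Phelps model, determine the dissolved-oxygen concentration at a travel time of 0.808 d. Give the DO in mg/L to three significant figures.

k_d L₀/(k_2−k_d) = 0.244×19.4/(1.67−0.244) = 4.734/1.426 = 3.319 mg/L.
e^(−k_d t) = e^(−0.244×0.8080) = 0.8211; e^(−k_2 t) = e^(−1.67×0.8080) = 0.2594.
D = 3.319 × (0.8211 − 0.2594) + 1.66 × 0.2594 = 1.864 + 0.4306 = 2.295 mg/L.
DO = C_s − D = 10.2 − 2.295 = 7.905 mg/L.

DO ≈ 7.90 mg/L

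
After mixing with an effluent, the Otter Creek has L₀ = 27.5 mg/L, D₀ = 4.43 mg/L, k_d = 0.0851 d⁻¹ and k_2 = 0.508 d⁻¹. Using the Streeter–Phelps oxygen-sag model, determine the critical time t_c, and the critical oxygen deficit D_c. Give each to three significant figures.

t_c = [1/(k_2−k_d)] ln[(k_2/k_d)(1 − D₀(k_2−k_d)/(k_d L₀))]
= [1/(0.508−0.0851)] ln[(0.508/0.0851)(1 − 4.43×0.4229/(0.0851×27.5))]
= (1/0.4229) ln[5.969 × 0.1995] = 2.365 × ln(1.191) = 2.365 × 0.1745 = 0.4127 d.
D_c = (k_d/k_2) L₀ e^(−k_d t_c) = (0.0851/0.508) × 27.5 × e^(−0.0851×0.4127) = 0.1675 × 27.5 × 0.9655 = 4.448 mg/L.

t_c ≈ 0.413 d; D_c ≈ 4.45 mg/L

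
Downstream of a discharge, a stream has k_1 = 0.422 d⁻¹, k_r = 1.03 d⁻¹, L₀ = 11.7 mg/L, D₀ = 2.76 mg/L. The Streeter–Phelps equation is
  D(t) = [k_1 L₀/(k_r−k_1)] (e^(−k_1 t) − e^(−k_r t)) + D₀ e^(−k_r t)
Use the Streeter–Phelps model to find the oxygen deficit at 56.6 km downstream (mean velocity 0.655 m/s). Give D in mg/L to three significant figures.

Travel time t = x/v = 56.6 km / (0.655 m/s) = 56600 m / 0.655 m/s = 86410 s = 1.000 d.
k_1 L₀/(k_r−k_1) = 0.422×11.7/(1.03−0.422) = 4.937/0.6080 = 8.121 mg/L.
e^(−k_1 t) = e^(−0.422×1.000) = 0.6557; e^(−k_r t) = e^(−1.03×1.000) = 0.3570.
D = 8.121 × (0.6557 − 0.3570) + 2.76 × 0.3570 = 2.426 + 0.9852 = 3.411 mg/L.

D ≈ 3.41 mg/L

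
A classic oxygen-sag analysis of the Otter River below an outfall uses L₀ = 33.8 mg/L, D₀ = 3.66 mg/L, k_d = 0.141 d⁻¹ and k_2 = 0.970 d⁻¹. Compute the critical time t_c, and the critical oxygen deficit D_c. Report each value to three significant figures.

At the critical point dD/dt = 0, so k_d L₀ e^(−k_d t) = k_2 D. Substituting D(t) from the Streeter–Phelps equation and solving for t gives
t_c = ln[(k_2/k_d)(1 − D₀(k_2−k_d)/(k_d L₀))] / (k_2−k_d).
Here k_2−k_d = 0.8290 d⁻¹ and 1 − D₀(k_2−k_d)/(k_d L₀) = 1 − 3.66×0.8290/(0.141×33.8) = 0.3634, so
t_c = ln(6.879 × 0.3634) / 0.8290 = 0.9162 / 0.8290 = 1.105 d.
D_c = (k_d/k_2) L₀ e^(−k_d t_c) = (0.141/0.970) × 33.8 × e^(−0.141×1.105) = 0.1454 × 33.8 × 0.8557 = 4.204 mg/L.

t_c ≈ 1.11 d; D_c ≈ 4.20 mg/L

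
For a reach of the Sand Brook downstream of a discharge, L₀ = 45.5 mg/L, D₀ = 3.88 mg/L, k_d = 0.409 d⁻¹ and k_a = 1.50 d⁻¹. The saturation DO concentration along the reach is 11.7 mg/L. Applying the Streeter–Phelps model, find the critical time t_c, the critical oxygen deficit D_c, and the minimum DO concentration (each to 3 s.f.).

t_c ≈ 0.955 d; D_c ≈ 8.40 mg/L; min DO ≈ 3.30 mg/L

At the critical point dD/dt = 0, so k_d L₀ e^(−k_d t) = k_a D. Substituting D(t) from the Streeter–Phelps equation and solving for t gives
t_c = ln[(k_a/k_d)(1 − D₀(k_a−k_d)/(k_d L₀))] / (k_a−k_d).
Here k_a−k_d = 1.091 d⁻¹ and 1 − D₀(k_a−k_d)/(k_d L₀) = 1 − 3.88×1.091/(0.409×45.5) = 0.7725, so
t_c = ln(3.667 × 0.7725) / 1.091 = 1.041 / 1.091 = 0.9546 d.
D_c = (k_d/k_a) L₀ e^(−k_d t_c) = (0.409/1.50) × 45.5 × e^(−0.409×0.9546) = 0.2727 × 45.5 × 0.6768 = 8.396 mg/L.
Minimum DO = C_s − D_c = 11.7 − 8.396 = 3.304 mg/L.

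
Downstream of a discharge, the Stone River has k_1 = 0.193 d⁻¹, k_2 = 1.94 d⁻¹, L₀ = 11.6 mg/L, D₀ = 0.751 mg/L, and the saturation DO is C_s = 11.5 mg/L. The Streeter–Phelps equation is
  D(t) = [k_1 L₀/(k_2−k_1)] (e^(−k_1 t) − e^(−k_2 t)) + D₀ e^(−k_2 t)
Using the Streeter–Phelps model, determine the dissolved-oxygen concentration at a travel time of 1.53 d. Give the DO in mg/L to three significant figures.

DO ≈ 10.6 mg/L

k_1 L₀/(k_2−k_1) = 0.193×11.6/(1.94−0.193) = 2.239/1.747 = 1.282 mg/L.
e^(−k_1 t) = e^(−0.193×1.530) = 0.7443; e^(−k_2 t) = e^(−1.94×1.530) = 0.05140.
D = 1.282 × (0.7443 − 0.05140) + 0.751 × 0.05140 = 0.8880 + 0.03860 = 0.9266 mg/L.
DO = C_s − D = 11.5 − 0.9266 = 10.57 mg/L.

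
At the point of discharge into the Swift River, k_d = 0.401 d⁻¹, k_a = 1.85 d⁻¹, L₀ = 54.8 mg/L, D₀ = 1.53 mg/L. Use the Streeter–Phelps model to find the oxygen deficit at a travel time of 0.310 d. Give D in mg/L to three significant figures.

k_d L₀/(k_a−k_d) = 0.401×54.8/(1.85−0.401) = 21.97/1.449 = 15.17 mg/L.
e^(−k_d t) = e^(−0.401×0.3100) = 0.8831; e^(−k_a t) = e^(−1.85×0.3100) = 0.5635.
D = 15.17 × (0.8831 − 0.5635) + 1.53 × 0.5635 = 4.846 + 0.8622 = 5.708 mg/L.

D ≈ 5.71 mg/L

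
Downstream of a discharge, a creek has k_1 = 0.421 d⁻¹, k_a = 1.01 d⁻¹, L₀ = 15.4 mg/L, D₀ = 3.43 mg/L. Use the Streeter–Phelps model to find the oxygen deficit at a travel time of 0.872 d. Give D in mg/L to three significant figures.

D ≈ 4.48 mg/L

k_1 L₀/(k_a−k_1) = 0.421×15.4/(1.01−0.421) = 6.483/0.5890 = 11.01 mg/L.
e^(−k_1 t) = e^(−0.421×0.8720) = 0.6927; e^(−k_a t) = e^(−1.01×0.8720) = 0.4145.
D = 11.01 × (0.6927 − 0.4145) + 3.43 × 0.4145 = 3.063 + 1.422 = 4.484 mg/L.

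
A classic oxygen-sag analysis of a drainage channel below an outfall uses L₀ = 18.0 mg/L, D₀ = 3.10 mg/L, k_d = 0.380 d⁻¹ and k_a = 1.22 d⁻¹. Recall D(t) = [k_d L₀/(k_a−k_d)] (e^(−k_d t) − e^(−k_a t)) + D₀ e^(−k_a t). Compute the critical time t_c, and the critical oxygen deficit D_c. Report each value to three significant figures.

t_c = [1/(k_a−k_d)] ln[(k_a/k_d)(1 − D₀(k_a−k_d)/(k_d L₀))]
= [1/(1.22−0.380)] ln[(1.22/0.380)(1 − 3.10×0.8400/(0.380×18.0))]
= (1/0.8400) ln[3.211 × 0.6193] = 1.190 × ln(1.988) = 1.190 × 0.6873 = 0.8182 d.
D_c = (k_d/k_a) L₀ e^(−k_d t_c) = (0.380/1.22) × 18.0 × e^(−0.380×0.8182) = 0.3115 × 18.0 × 0.7328 = 4.108 mg/L.

t_c ≈ 0.818 d; D_c ≈ 4.11 mg/L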